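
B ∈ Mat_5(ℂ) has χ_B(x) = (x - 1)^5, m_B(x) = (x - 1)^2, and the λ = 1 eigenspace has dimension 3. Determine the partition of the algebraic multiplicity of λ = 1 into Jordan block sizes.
Block sizes for λ = 1: [2, 2, 1]

Step 1 — from the characteristic polynomial, algebraic multiplicity of λ = 1 is 5. From dim ker(B − (1)·I) = 3, there are exactly 3 Jordan blocks for λ = 1.
Step 2 — from the minimal polynomial, the factor (x − 1)^2 tells us the largest block for λ = 1 has size 2.
Step 3 — with total size 5, 3 blocks, and largest block 2, the block sizes (in nonincreasing order) are [2, 2, 1].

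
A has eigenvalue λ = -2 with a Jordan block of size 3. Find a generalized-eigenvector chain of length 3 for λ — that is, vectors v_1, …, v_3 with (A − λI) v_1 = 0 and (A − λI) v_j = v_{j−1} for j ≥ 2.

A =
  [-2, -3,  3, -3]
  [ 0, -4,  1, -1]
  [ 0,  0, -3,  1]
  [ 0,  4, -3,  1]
A Jordan chain for λ = -2 of length 3:
v_1 = (-6, 0, 4, 4)ᵀ
v_2 = (-3, -2, 0, 4)ᵀ
v_3 = (0, 1, 0, 0)ᵀ

Let N = A − (-2)·I. We want v_3 with N^3 v_3 = 0 but N^2 v_3 ≠ 0; then v_{j-1} := N · v_j for j = 3, …, 2.

Pick v_3 = (0, 1, 0, 0)ᵀ.
Then v_2 = N · v_3 = (-3, -2, 0, 4)ᵀ.
Then v_1 = N · v_2 = (-6, 0, 4, 4)ᵀ.

Sanity check: (A − (-2)·I) v_1 = (0, 0, 0, 0)ᵀ = 0. ✓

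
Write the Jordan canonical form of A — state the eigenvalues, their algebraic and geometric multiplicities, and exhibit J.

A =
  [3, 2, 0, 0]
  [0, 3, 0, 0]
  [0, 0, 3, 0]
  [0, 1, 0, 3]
J_2(3) ⊕ J_1(3) ⊕ J_1(3)

The characteristic polynomial is
  det(x·I − A) = x^4 - 12*x^3 + 54*x^2 - 108*x + 81 = (x - 3)^4

Eigenvalues and multiplicities (the geometric multiplicity of λ is n − rank(A − λI), which equals the number of Jordan blocks for λ):
  λ = 3: algebraic multiplicity = 4, geometric multiplicity = 3

Determining the block sizes for each eigenvalue:
  λ = 3: 3 blocks summing to 4 forces exactly one block of size 2 and the rest size 1 → block sizes [2, 1, 1]

Assembling the blocks gives a Jordan form
J =
  [3, 1, 0, 0]
  [0, 3, 0, 0]
  [0, 0, 3, 0]
  [0, 0, 0, 3]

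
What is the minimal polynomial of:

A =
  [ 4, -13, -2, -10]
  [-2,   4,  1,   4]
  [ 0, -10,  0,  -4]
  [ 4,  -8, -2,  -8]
x^3

The characteristic polynomial is χ_A(x) = x^4, so the eigenvalues are known. The minimal polynomial is
  m_A(x) = Π_λ (x − λ)^{k_λ}
where k_λ is the size of the *largest* Jordan block for λ (equivalently, the smallest k with (A − λI)^k v = 0 for every generalised eigenvector v of λ).

  λ = 0: largest Jordan block has size 3, contributing (x − 0)^3

So m_A(x) = x^3 = x^3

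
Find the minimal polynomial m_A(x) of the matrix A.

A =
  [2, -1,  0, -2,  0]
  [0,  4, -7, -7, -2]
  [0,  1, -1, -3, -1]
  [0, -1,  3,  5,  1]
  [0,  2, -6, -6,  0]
x^3 - 6*x^2 + 12*x - 8

The characteristic polynomial is χ_A(x) = (x - 2)^5, so the eigenvalues are known. The minimal polynomial is
  m_A(x) = Π_λ (x − λ)^{k_λ}
where k_λ is the size of the *largest* Jordan block for λ (equivalently, the smallest k with (A − λI)^k v = 0 for every generalised eigenvector v of λ).

  λ = 2: largest Jordan block has size 3, contributing (x − 2)^3

So m_A(x) = (x - 2)^3 = x^3 - 6*x^2 + 12*x - 8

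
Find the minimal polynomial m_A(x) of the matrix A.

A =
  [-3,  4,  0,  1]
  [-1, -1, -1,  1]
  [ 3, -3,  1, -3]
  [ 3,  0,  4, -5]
x^2 + 4*x + 4

The characteristic polynomial is χ_A(x) = (x + 2)^4, so the eigenvalues are known. The minimal polynomial is
  m_A(x) = Π_λ (x − λ)^{k_λ}
where k_λ is the size of the *largest* Jordan block for λ (equivalently, the smallest k with (A − λI)^k v = 0 for every generalised eigenvector v of λ).

  λ = -2: largest Jordan block has size 2, contributing (x + 2)^2

So m_A(x) = (x + 2)^2 = x^2 + 4*x + 4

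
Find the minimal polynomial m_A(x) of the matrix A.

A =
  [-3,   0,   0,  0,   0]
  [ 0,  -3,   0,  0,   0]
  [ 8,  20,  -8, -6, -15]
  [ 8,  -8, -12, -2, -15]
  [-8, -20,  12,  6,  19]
x^3 - 2*x^2 - 11*x + 12

The characteristic polynomial is χ_A(x) = (x - 4)^2*(x - 1)*(x + 3)^2, so the eigenvalues are known. The minimal polynomial is
  m_A(x) = Π_λ (x − λ)^{k_λ}
where k_λ is the size of the *largest* Jordan block for λ (equivalently, the smallest k with (A − λI)^k v = 0 for every generalised eigenvector v of λ).

  λ = -3: largest Jordan block has size 1, contributing (x + 3)
  λ = 1: largest Jordan block has size 1, contributing (x − 1)
  λ = 4: largest Jordan block has size 1, contributing (x − 4)

So m_A(x) = (x - 4)*(x - 1)*(x + 3) = x^3 - 2*x^2 - 11*x + 12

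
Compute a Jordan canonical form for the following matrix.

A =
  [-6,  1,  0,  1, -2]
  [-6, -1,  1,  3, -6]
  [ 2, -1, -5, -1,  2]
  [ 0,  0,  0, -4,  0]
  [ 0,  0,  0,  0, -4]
J_3(-4) ⊕ J_1(-4) ⊕ J_1(-4)

The characteristic polynomial is
  det(x·I − A) = x^5 + 20*x^4 + 160*x^3 + 640*x^2 + 1280*x + 1024 = (x + 4)^5

Eigenvalues and multiplicities (the geometric multiplicity of λ is n − rank(A − λI), which equals the number of Jordan blocks for λ):
  λ = -4: algebraic multiplicity = 5, geometric multiplicity = 3

Determining the block sizes for each eigenvalue:
  λ = -4: with am = 5 and gm = 3, the partition is not yet determined (e.g. several partitions of 5 into 3 parts exist). Let N = A − (-4)·I. Computing rank(N^1) = 2, rank(N^2) = 1, rank(N^3) = 0; the number of blocks of size ≥ j is rank(N^{j−1}) − rank(N^j), giving [3, 1, 1]. So we have 1 block(s) of size 3, 2 block(s) of size 1 → block sizes [3, 1, 1]

Assembling the blocks gives a Jordan form
J =
  [-4,  1,  0,  0,  0]
  [ 0, -4,  1,  0,  0]
  [ 0,  0, -4,  0,  0]
  [ 0,  0,  0, -4,  0]
  [ 0,  0,  0,  0, -4]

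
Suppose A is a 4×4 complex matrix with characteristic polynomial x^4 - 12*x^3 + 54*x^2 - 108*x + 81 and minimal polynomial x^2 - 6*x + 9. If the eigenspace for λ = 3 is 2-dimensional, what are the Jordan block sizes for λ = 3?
Block sizes for λ = 3: [2, 2]

Step 1 — from the characteristic polynomial, algebraic multiplicity of λ = 3 is 4. From dim ker(A − (3)·I) = 2, there are exactly 2 Jordan blocks for λ = 3.
Step 2 — from the minimal polynomial, the factor (x − 3)^2 tells us the largest block for λ = 3 has size 2.
Step 3 — with total size 4, 2 blocks, and largest block 2, the block sizes (in nonincreasing order) are [2, 2].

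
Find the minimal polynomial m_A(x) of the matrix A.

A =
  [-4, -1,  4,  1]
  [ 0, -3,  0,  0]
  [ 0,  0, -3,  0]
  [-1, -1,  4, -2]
x^2 + 6*x + 9

The characteristic polynomial is χ_A(x) = (x + 3)^4, so the eigenvalues are known. The minimal polynomial is
  m_A(x) = Π_λ (x − λ)^{k_λ}
where k_λ is the size of the *largest* Jordan block for λ (equivalently, the smallest k with (A − λI)^k v = 0 for every generalised eigenvector v of λ).

  λ = -3: largest Jordan block has size 2, contributing (x + 3)^2

So m_A(x) = (x + 3)^2 = x^2 + 6*x + 9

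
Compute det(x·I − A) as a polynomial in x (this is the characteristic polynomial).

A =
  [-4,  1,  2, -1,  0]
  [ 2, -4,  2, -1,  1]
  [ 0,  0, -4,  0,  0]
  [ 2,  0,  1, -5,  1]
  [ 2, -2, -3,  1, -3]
x^5 + 20*x^4 + 160*x^3 + 640*x^2 + 1280*x + 1024

Expanding det(x·I − A) (e.g. by cofactor expansion or by noting that A is similar to its Jordan form J, which has the same characteristic polynomial as A) gives
  χ_A(x) = x^5 + 20*x^4 + 160*x^3 + 640*x^2 + 1280*x + 1024
which factors as (x + 4)^5. The eigenvalues (with algebraic multiplicities) are λ = -4 with multiplicity 5.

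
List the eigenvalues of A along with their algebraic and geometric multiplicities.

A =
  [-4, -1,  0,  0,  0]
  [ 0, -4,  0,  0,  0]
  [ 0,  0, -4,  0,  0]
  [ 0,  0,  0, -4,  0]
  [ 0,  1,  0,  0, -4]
λ = -4: alg = 5, geom = 4

Step 1 — factor the characteristic polynomial to read off the algebraic multiplicities:
  χ_A(x) = (x + 4)^5

Step 2 — compute geometric multiplicities via the rank-nullity identity g(λ) = n − rank(A − λI):
  rank(A − (-4)·I) = 1, so dim ker(A − (-4)·I) = n − 1 = 4

Summary:
  λ = -4: algebraic multiplicity = 5, geometric multiplicity = 4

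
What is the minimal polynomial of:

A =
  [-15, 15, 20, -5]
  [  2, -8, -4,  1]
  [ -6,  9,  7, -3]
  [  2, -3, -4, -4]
x^2 + 10*x + 25

The characteristic polynomial is χ_A(x) = (x + 5)^4, so the eigenvalues are known. The minimal polynomial is
  m_A(x) = Π_λ (x − λ)^{k_λ}
where k_λ is the size of the *largest* Jordan block for λ (equivalently, the smallest k with (A − λI)^k v = 0 for every generalised eigenvector v of λ).

  λ = -5: largest Jordan block has size 2, contributing (x + 5)^2

So m_A(x) = (x + 5)^2 = x^2 + 10*x + 25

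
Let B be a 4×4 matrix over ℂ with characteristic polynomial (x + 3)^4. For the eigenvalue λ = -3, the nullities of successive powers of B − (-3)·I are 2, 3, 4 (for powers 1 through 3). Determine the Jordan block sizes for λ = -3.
Block sizes for λ = -3: [3, 1]

From the dimensions of kernels of powers, the number of Jordan blocks of size at least j is d_j − d_{j−1} where d_j = dim ker(N^j) (with d_0 = 0). Computing the differences gives [2, 1, 1].
The number of blocks of size exactly k is (#blocks of size ≥ k) − (#blocks of size ≥ k + 1), so the partition is: 1 block(s) of size 1, 1 block(s) of size 3.
In nonincreasing order the block sizes are [3, 1].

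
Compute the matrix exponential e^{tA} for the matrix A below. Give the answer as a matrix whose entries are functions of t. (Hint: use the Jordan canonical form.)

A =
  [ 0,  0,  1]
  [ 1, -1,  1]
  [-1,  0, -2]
e^{tA} =
  [t*exp(-t) + exp(-t), 0, t*exp(-t)]
  [t*exp(-t), exp(-t), t*exp(-t)]
  [-t*exp(-t), 0, -t*exp(-t) + exp(-t)]

Strategy: write A = P · J · P⁻¹ where J is a Jordan canonical form, so e^{tA} = P · e^{tJ} · P⁻¹, and e^{tJ} can be computed block-by-block.

A has Jordan form
J =
  [-1,  1,  0]
  [ 0, -1,  0]
  [ 0,  0, -1]
(up to reordering of blocks).

Per-block formulas:
  For a 2×2 Jordan block J_2(-1): exp(t · J_2(-1)) = e^(-1t)·(I + t·N), where N is the 2×2 nilpotent shift.
  For a 1×1 block at λ = -1: exp(t · [-1]) = [e^(-1t)].

After assembling e^{tJ} and conjugating by P, we get:

e^{tA} =
  [t*exp(-t) + exp(-t), 0, t*exp(-t)]
  [t*exp(-t), exp(-t), t*exp(-t)]
  [-t*exp(-t), 0, -t*exp(-t) + exp(-t)]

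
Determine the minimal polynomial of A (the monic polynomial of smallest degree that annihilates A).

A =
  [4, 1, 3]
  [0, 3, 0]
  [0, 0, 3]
x^2 - 7*x + 12

The characteristic polynomial is χ_A(x) = (x - 4)*(x - 3)^2, so the eigenvalues are known. The minimal polynomial is
  m_A(x) = Π_λ (x − λ)^{k_λ}
where k_λ is the size of the *largest* Jordan block for λ (equivalently, the smallest k with (A − λI)^k v = 0 for every generalised eigenvector v of λ).

  λ = 3: largest Jordan block has size 1, contributing (x − 3)
  λ = 4: largest Jordan block has size 1, contributing (x − 4)

So m_A(x) = (x - 4)*(x - 3) = x^2 - 7*x + 12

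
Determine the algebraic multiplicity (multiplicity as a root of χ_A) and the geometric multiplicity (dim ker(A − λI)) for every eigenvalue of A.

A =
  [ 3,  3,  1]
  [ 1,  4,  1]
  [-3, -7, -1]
λ = 2: alg = 3, geom = 1

Step 1 — factor the characteristic polynomial to read off the algebraic multiplicities:
  χ_A(x) = (x - 2)^3

Step 2 — compute geometric multiplicities via the rank-nullity identity g(λ) = n − rank(A − λI):
  rank(A − (2)·I) = 2, so dim ker(A − (2)·I) = n − 2 = 1

Summary:
  λ = 2: algebraic multiplicity = 3, geometric multiplicity = 1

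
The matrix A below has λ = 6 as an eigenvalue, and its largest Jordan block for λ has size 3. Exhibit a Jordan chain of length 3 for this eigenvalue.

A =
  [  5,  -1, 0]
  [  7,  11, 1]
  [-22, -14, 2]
A Jordan chain for λ = 6 of length 3:
v_1 = (-6, 6, 12)ᵀ
v_2 = (-1, 7, -22)ᵀ
v_3 = (1, 0, 0)ᵀ

Let N = A − (6)·I. We want v_3 with N^3 v_3 = 0 but N^2 v_3 ≠ 0; then v_{j-1} := N · v_j for j = 3, …, 2.

Pick v_3 = (1, 0, 0)ᵀ.
Then v_2 = N · v_3 = (-1, 7, -22)ᵀ.
Then v_1 = N · v_2 = (-6, 6, 12)ᵀ.

Sanity check: (A − (6)·I) v_1 = (0, 0, 0)ᵀ = 0. ✓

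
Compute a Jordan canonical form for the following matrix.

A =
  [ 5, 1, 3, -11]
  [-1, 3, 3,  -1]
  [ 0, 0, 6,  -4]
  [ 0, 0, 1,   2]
J_3(4) ⊕ J_1(4)

The characteristic polynomial is
  det(x·I − A) = x^4 - 16*x^3 + 96*x^2 - 256*x + 256 = (x - 4)^4

Eigenvalues and multiplicities (the geometric multiplicity of λ is n − rank(A − λI), which equals the number of Jordan blocks for λ):
  λ = 4: algebraic multiplicity = 4, geometric multiplicity = 2

Determining the block sizes for each eigenvalue:
  λ = 4: with am = 4 and gm = 2, the partition is not yet determined (e.g. several partitions of 4 into 2 parts exist). Let N = A − (4)·I. Computing rank(N^1) = 2, rank(N^2) = 1, rank(N^3) = 0; the number of blocks of size ≥ j is rank(N^{j−1}) − rank(N^j), giving [2, 1, 1]. So we have 1 block(s) of size 3, 1 block(s) of size 1 → block sizes [3, 1]

Assembling the blocks gives a Jordan form
J =
  [4, 1, 0, 0]
  [0, 4, 1, 0]
  [0, 0, 4, 0]
  [0, 0, 0, 4]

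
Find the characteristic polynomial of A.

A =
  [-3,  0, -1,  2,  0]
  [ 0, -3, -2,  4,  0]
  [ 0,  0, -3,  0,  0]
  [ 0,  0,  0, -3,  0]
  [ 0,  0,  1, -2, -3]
x^5 + 15*x^4 + 90*x^3 + 270*x^2 + 405*x + 243

Expanding det(x·I − A) (e.g. by cofactor expansion or by noting that A is similar to its Jordan form J, which has the same characteristic polynomial as A) gives
  χ_A(x) = x^5 + 15*x^4 + 90*x^3 + 270*x^2 + 405*x + 243
which factors as (x + 3)^5. The eigenvalues (with algebraic multiplicities) are λ = -3 with multiplicity 5.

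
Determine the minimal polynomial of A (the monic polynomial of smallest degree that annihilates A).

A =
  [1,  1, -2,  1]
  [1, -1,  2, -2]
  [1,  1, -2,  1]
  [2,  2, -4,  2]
x^3

The characteristic polynomial is χ_A(x) = x^4, so the eigenvalues are known. The minimal polynomial is
  m_A(x) = Π_λ (x − λ)^{k_λ}
where k_λ is the size of the *largest* Jordan block for λ (equivalently, the smallest k with (A − λI)^k v = 0 for every generalised eigenvector v of λ).

  λ = 0: largest Jordan block has size 3, contributing (x − 0)^3

So m_A(x) = x^3 = x^3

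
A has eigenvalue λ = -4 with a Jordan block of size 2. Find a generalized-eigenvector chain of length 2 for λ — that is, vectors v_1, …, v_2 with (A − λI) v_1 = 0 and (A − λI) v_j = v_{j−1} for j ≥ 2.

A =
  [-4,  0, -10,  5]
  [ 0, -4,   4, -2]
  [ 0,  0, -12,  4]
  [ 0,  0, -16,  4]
A Jordan chain for λ = -4 of length 2:
v_1 = (-10, 4, -8, -16)ᵀ
v_2 = (0, 0, 1, 0)ᵀ

Let N = A − (-4)·I. We want v_2 with N^2 v_2 = 0 but N^1 v_2 ≠ 0; then v_{j-1} := N · v_j for j = 2, …, 2.

Pick v_2 = (0, 0, 1, 0)ᵀ.
Then v_1 = N · v_2 = (-10, 4, -8, -16)ᵀ.

Sanity check: (A − (-4)·I) v_1 = (0, 0, 0, 0)ᵀ = 0. ✓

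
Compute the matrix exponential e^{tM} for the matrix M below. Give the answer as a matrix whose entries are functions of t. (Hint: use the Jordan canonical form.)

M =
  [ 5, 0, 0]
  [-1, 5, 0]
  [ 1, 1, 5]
e^{tM} =
  [exp(5*t), 0, 0]
  [-t*exp(5*t), exp(5*t), 0]
  [-t^2*exp(5*t)/2 + t*exp(5*t), t*exp(5*t), exp(5*t)]

Strategy: write M = P · J · P⁻¹ where J is a Jordan canonical form, so e^{tM} = P · e^{tJ} · P⁻¹, and e^{tJ} can be computed block-by-block.

M has Jordan form
J =
  [5, 1, 0]
  [0, 5, 1]
  [0, 0, 5]
(up to reordering of blocks).

Per-block formulas:
  For a 3×3 Jordan block J_3(5): exp(t · J_3(5)) = e^(5t)·(I + t·N + (t^2/2)·N^2), where N is the 3×3 nilpotent shift.

After assembling e^{tJ} and conjugating by P, we get:

e^{tM} =
  [exp(5*t), 0, 0]
  [-t*exp(5*t), exp(5*t), 0]
  [-t^2*exp(5*t)/2 + t*exp(5*t), t*exp(5*t), exp(5*t)]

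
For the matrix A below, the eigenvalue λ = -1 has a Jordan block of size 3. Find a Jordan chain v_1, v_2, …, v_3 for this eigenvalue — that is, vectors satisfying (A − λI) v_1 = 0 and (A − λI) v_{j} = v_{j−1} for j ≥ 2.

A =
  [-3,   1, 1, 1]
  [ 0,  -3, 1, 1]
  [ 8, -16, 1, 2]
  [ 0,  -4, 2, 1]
A Jordan chain for λ = -1 of length 3:
v_1 = (12, 8, 0, 16)ᵀ
v_2 = (-2, 0, 8, 0)ᵀ
v_3 = (1, 0, 0, 0)ᵀ

Let N = A − (-1)·I. We want v_3 with N^3 v_3 = 0 but N^2 v_3 ≠ 0; then v_{j-1} := N · v_j for j = 3, …, 2.

Pick v_3 = (1, 0, 0, 0)ᵀ.
Then v_2 = N · v_3 = (-2, 0, 8, 0)ᵀ.
Then v_1 = N · v_2 = (12, 8, 0, 16)ᵀ.

Sanity check: (A − (-1)·I) v_1 = (0, 0, 0, 0)ᵀ = 0. ✓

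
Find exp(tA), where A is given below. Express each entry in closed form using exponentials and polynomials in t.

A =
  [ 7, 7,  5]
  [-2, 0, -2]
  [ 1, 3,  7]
e^{tA} =
  [3*t*exp(4*t) + exp(4*t), 3*t*exp(4*t) + 2*exp(6*t) - 2*exp(4*t), -3*t*exp(4*t) + 4*exp(6*t) - 4*exp(4*t)]
  [-2*t*exp(4*t), -2*t*exp(4*t) - exp(6*t) + 2*exp(4*t), 2*t*exp(4*t) - 2*exp(6*t) + 2*exp(4*t)]
  [t*exp(4*t), t*exp(4*t) + exp(6*t) - exp(4*t), -t*exp(4*t) + 2*exp(6*t) - exp(4*t)]

Strategy: write A = P · J · P⁻¹ where J is a Jordan canonical form, so e^{tA} = P · e^{tJ} · P⁻¹, and e^{tJ} can be computed block-by-block.

A has Jordan form
J =
  [4, 1, 0]
  [0, 4, 0]
  [0, 0, 6]
(up to reordering of blocks).

Per-block formulas:
  For a 1×1 block at λ = 6: exp(t · [6]) = [e^(6t)].
  For a 2×2 Jordan block J_2(4): exp(t · J_2(4)) = e^(4t)·(I + t·N), where N is the 2×2 nilpotent shift.

After assembling e^{tJ} and conjugating by P, we get:

e^{tA} =
  [3*t*exp(4*t) + exp(4*t), 3*t*exp(4*t) + 2*exp(6*t) - 2*exp(4*t), -3*t*exp(4*t) + 4*exp(6*t) - 4*exp(4*t)]
  [-2*t*exp(4*t), -2*t*exp(4*t) - exp(6*t) + 2*exp(4*t), 2*t*exp(4*t) - 2*exp(6*t) + 2*exp(4*t)]
  [t*exp(4*t), t*exp(4*t) + exp(6*t) - exp(4*t), -t*exp(4*t) + 2*exp(6*t) - exp(4*t)]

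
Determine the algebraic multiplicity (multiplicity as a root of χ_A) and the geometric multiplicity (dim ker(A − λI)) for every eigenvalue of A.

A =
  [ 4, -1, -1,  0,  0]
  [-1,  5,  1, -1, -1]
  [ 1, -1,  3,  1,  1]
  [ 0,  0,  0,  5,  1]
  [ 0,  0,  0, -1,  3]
λ = 4: alg = 5, geom = 2

Step 1 — factor the characteristic polynomial to read off the algebraic multiplicities:
  χ_A(x) = (x - 4)^5

Step 2 — compute geometric multiplicities via the rank-nullity identity g(λ) = n − rank(A − λI):
  rank(A − (4)·I) = 3, so dim ker(A − (4)·I) = n − 3 = 2

Summary:
  λ = 4: algebraic multiplicity = 5, geometric multiplicity = 2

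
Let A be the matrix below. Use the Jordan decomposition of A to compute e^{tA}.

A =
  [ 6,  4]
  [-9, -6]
e^{tA} =
  [6*t + 1, 4*t]
  [-9*t, 1 - 6*t]

Strategy: write A = P · J · P⁻¹ where J is a Jordan canonical form, so e^{tA} = P · e^{tJ} · P⁻¹, and e^{tJ} can be computed block-by-block.

A has Jordan form
J =
  [0, 1]
  [0, 0]
(up to reordering of blocks).

Per-block formulas:
  For a 2×2 Jordan block J_2(0): exp(t · J_2(0)) = e^(0t)·(I + t·N), where N is the 2×2 nilpotent shift.

After assembling e^{tJ} and conjugating by P, we get:

e^{tA} =
  [6*t + 1, 4*t]
  [-9*t, 1 - 6*t]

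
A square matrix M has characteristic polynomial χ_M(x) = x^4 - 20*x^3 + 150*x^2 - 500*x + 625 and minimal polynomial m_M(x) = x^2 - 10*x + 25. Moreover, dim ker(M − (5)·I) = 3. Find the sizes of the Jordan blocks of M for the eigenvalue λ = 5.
Block sizes for λ = 5: [2, 1, 1]

Step 1 — from the characteristic polynomial, algebraic multiplicity of λ = 5 is 4. From dim ker(M − (5)·I) = 3, there are exactly 3 Jordan blocks for λ = 5.
Step 2 — from the minimal polynomial, the factor (x − 5)^2 tells us the largest block for λ = 5 has size 2.
Step 3 — with total size 4, 3 blocks, and largest block 2, the block sizes (in nonincreasing order) are [2, 1, 1].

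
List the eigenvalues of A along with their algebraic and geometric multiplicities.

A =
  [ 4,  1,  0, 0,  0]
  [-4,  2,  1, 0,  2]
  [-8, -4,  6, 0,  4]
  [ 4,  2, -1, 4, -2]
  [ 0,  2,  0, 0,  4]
λ = 4: alg = 5, geom = 3

Step 1 — factor the characteristic polynomial to read off the algebraic multiplicities:
  χ_A(x) = (x - 4)^5

Step 2 — compute geometric multiplicities via the rank-nullity identity g(λ) = n − rank(A − λI):
  rank(A − (4)·I) = 2, so dim ker(A − (4)·I) = n − 2 = 3

Summary:
  λ = 4: algebraic multiplicity = 5, geometric multiplicity = 3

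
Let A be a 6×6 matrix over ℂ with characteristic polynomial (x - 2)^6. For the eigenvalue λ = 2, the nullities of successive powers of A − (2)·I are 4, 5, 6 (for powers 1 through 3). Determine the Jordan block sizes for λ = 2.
Block sizes for λ = 2: [3, 1, 1, 1]

From the dimensions of kernels of powers, the number of Jordan blocks of size at least j is d_j − d_{j−1} where d_j = dim ker(N^j) (with d_0 = 0). Computing the differences gives [4, 1, 1].
The number of blocks of size exactly k is (#blocks of size ≥ k) − (#blocks of size ≥ k + 1), so the partition is: 3 block(s) of size 1, 1 block(s) of size 3.
In nonincreasing order the block sizes are [3, 1, 1, 1].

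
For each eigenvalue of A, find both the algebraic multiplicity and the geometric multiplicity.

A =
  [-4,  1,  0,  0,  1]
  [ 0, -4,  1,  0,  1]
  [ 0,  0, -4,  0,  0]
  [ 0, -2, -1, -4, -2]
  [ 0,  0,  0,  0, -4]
λ = -4: alg = 5, geom = 2

Step 1 — factor the characteristic polynomial to read off the algebraic multiplicities:
  χ_A(x) = (x + 4)^5

Step 2 — compute geometric multiplicities via the rank-nullity identity g(λ) = n − rank(A − λI):
  rank(A − (-4)·I) = 3, so dim ker(A − (-4)·I) = n − 3 = 2

Summary:
  λ = -4: algebraic multiplicity = 5, geometric multiplicity = 2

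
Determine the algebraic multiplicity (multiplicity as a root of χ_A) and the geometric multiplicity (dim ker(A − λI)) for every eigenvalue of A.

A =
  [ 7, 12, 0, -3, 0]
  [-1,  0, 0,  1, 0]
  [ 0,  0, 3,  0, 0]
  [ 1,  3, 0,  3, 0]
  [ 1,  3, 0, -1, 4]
λ = 3: alg = 3, geom = 2; λ = 4: alg = 2, geom = 2

Step 1 — factor the characteristic polynomial to read off the algebraic multiplicities:
  χ_A(x) = (x - 4)^2*(x - 3)^3

Step 2 — compute geometric multiplicities via the rank-nullity identity g(λ) = n − rank(A − λI):
  rank(A − (3)·I) = 3, so dim ker(A − (3)·I) = n − 3 = 2
  rank(A − (4)·I) = 3, so dim ker(A − (4)·I) = n − 3 = 2

Summary:
  λ = 3: algebraic multiplicity = 3, geometric multiplicity = 2
  λ = 4: algebraic multiplicity = 2, geometric multiplicity = 2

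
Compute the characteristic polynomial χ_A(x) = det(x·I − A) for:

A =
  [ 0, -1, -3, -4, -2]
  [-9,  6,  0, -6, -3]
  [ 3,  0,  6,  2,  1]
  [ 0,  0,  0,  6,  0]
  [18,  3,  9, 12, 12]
x^5 - 30*x^4 + 360*x^3 - 2160*x^2 + 6480*x - 7776

Expanding det(x·I − A) (e.g. by cofactor expansion or by noting that A is similar to its Jordan form J, which has the same characteristic polynomial as A) gives
  χ_A(x) = x^5 - 30*x^4 + 360*x^3 - 2160*x^2 + 6480*x - 7776
which factors as (x - 6)^5. The eigenvalues (with algebraic multiplicities) are λ = 6 with multiplicity 5.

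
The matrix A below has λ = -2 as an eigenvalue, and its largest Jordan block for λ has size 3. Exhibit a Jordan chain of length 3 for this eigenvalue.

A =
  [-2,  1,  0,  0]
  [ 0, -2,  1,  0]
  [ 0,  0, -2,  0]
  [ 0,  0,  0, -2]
A Jordan chain for λ = -2 of length 3:
v_1 = (1, 0, 0, 0)ᵀ
v_2 = (0, 1, 0, 0)ᵀ
v_3 = (0, 0, 1, 0)ᵀ

Let N = A − (-2)·I. We want v_3 with N^3 v_3 = 0 but N^2 v_3 ≠ 0; then v_{j-1} := N · v_j for j = 3, …, 2.

Pick v_3 = (0, 0, 1, 0)ᵀ.
Then v_2 = N · v_3 = (0, 1, 0, 0)ᵀ.
Then v_1 = N · v_2 = (1, 0, 0, 0)ᵀ.

Sanity check: (A − (-2)·I) v_1 = (0, 0, 0, 0)ᵀ = 0. ✓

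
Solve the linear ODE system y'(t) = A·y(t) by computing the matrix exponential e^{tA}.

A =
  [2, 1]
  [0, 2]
e^{tA} =
  [exp(2*t), t*exp(2*t)]
  [0, exp(2*t)]

Strategy: write A = P · J · P⁻¹ where J is a Jordan canonical form, so e^{tA} = P · e^{tJ} · P⁻¹, and e^{tJ} can be computed block-by-block.

A has Jordan form
J =
  [2, 1]
  [0, 2]
(up to reordering of blocks).

Per-block formulas:
  For a 2×2 Jordan block J_2(2): exp(t · J_2(2)) = e^(2t)·(I + t·N), where N is the 2×2 nilpotent shift.

After assembling e^{tJ} and conjugating by P, we get:

e^{tA} =
  [exp(2*t), t*exp(2*t)]
  [0, exp(2*t)]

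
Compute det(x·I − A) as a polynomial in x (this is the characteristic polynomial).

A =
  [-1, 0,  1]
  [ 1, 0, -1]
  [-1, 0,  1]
x^3

Expanding det(x·I − A) (e.g. by cofactor expansion or by noting that A is similar to its Jordan form J, which has the same characteristic polynomial as A) gives
  χ_A(x) = x^3
which factors as x^3. The eigenvalues (with algebraic multiplicities) are λ = 0 with multiplicity 3.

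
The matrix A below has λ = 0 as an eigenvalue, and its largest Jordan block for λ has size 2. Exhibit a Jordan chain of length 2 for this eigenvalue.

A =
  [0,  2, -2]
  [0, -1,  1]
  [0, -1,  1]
A Jordan chain for λ = 0 of length 2:
v_1 = (2, -1, -1)ᵀ
v_2 = (0, 1, 0)ᵀ

Let N = A − (0)·I. We want v_2 with N^2 v_2 = 0 but N^1 v_2 ≠ 0; then v_{j-1} := N · v_j for j = 2, …, 2.

Pick v_2 = (0, 1, 0)ᵀ.
Then v_1 = N · v_2 = (2, -1, -1)ᵀ.

Sanity check: (A − (0)·I) v_1 = (0, 0, 0)ᵀ = 0. ✓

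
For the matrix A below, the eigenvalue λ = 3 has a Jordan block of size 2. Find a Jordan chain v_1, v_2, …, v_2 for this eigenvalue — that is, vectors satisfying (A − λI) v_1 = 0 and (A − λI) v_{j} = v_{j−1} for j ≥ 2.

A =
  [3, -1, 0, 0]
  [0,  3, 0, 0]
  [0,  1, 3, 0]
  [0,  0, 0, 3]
A Jordan chain for λ = 3 of length 2:
v_1 = (-1, 0, 1, 0)ᵀ
v_2 = (0, 1, 0, 0)ᵀ

Let N = A − (3)·I. We want v_2 with N^2 v_2 = 0 but N^1 v_2 ≠ 0; then v_{j-1} := N · v_j for j = 2, …, 2.

Pick v_2 = (0, 1, 0, 0)ᵀ.
Then v_1 = N · v_2 = (-1, 0, 1, 0)ᵀ.

Sanity check: (A − (3)·I) v_1 = (0, 0, 0, 0)ᵀ = 0. ✓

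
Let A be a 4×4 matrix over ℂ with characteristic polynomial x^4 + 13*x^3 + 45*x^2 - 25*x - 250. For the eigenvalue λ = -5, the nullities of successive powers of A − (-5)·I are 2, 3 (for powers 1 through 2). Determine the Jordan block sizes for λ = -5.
Block sizes for λ = -5: [2, 1]

From the dimensions of kernels of powers, the number of Jordan blocks of size at least j is d_j − d_{j−1} where d_j = dim ker(N^j) (with d_0 = 0). Computing the differences gives [2, 1].
The number of blocks of size exactly k is (#blocks of size ≥ k) − (#blocks of size ≥ k + 1), so the partition is: 1 block(s) of size 1, 1 block(s) of size 2.
In nonincreasing order the block sizes are [2, 1].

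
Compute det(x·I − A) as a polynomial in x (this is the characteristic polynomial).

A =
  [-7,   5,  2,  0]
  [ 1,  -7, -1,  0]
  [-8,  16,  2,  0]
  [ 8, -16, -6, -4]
x^4 + 16*x^3 + 96*x^2 + 256*x + 256

Expanding det(x·I − A) (e.g. by cofactor expansion or by noting that A is similar to its Jordan form J, which has the same characteristic polynomial as A) gives
  χ_A(x) = x^4 + 16*x^3 + 96*x^2 + 256*x + 256
which factors as (x + 4)^4. The eigenvalues (with algebraic multiplicities) are λ = -4 with multiplicity 4.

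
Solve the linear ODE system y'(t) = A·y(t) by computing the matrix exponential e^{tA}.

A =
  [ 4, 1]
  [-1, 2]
e^{tA} =
  [t*exp(3*t) + exp(3*t), t*exp(3*t)]
  [-t*exp(3*t), -t*exp(3*t) + exp(3*t)]

Strategy: write A = P · J · P⁻¹ where J is a Jordan canonical form, so e^{tA} = P · e^{tJ} · P⁻¹, and e^{tJ} can be computed block-by-block.

A has Jordan form
J =
  [3, 1]
  [0, 3]
(up to reordering of blocks).

Per-block formulas:
  For a 2×2 Jordan block J_2(3): exp(t · J_2(3)) = e^(3t)·(I + t·N), where N is the 2×2 nilpotent shift.

After assembling e^{tJ} and conjugating by P, we get:

e^{tA} =
  [t*exp(3*t) + exp(3*t), t*exp(3*t)]
  [-t*exp(3*t), -t*exp(3*t) + exp(3*t)]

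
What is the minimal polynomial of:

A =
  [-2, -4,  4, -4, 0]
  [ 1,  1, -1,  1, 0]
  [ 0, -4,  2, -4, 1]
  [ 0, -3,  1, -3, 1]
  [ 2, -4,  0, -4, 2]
x^3

The characteristic polynomial is χ_A(x) = x^5, so the eigenvalues are known. The minimal polynomial is
  m_A(x) = Π_λ (x − λ)^{k_λ}
where k_λ is the size of the *largest* Jordan block for λ (equivalently, the smallest k with (A − λI)^k v = 0 for every generalised eigenvector v of λ).

  λ = 0: largest Jordan block has size 3, contributing (x − 0)^3

So m_A(x) = x^3 = x^3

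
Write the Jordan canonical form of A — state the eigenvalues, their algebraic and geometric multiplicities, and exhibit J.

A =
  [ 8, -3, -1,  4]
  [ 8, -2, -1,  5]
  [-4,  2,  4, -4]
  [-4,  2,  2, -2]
J_3(2) ⊕ J_1(2)

The characteristic polynomial is
  det(x·I − A) = x^4 - 8*x^3 + 24*x^2 - 32*x + 16 = (x - 2)^4

Eigenvalues and multiplicities (the geometric multiplicity of λ is n − rank(A − λI), which equals the number of Jordan blocks for λ):
  λ = 2: algebraic multiplicity = 4, geometric multiplicity = 2

Determining the block sizes for each eigenvalue:
  λ = 2: with am = 4 and gm = 2, the partition is not yet determined (e.g. several partitions of 4 into 2 parts exist). Let N = A − (2)·I. Computing rank(N^1) = 2, rank(N^2) = 1, rank(N^3) = 0; the number of blocks of size ≥ j is rank(N^{j−1}) − rank(N^j), giving [2, 1, 1]. So we have 1 block(s) of size 3, 1 block(s) of size 1 → block sizes [3, 1]

Assembling the blocks gives a Jordan form
J =
  [2, 1, 0, 0]
  [0, 2, 1, 0]
  [0, 0, 2, 0]
  [0, 0, 0, 2]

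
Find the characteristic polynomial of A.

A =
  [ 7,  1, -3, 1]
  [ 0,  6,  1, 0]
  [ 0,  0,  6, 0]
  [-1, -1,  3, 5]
x^4 - 24*x^3 + 216*x^2 - 864*x + 1296

Expanding det(x·I − A) (e.g. by cofactor expansion or by noting that A is similar to its Jordan form J, which has the same characteristic polynomial as A) gives
  χ_A(x) = x^4 - 24*x^3 + 216*x^2 - 864*x + 1296
which factors as (x - 6)^4. The eigenvalues (with algebraic multiplicities) are λ = 6 with multiplicity 4.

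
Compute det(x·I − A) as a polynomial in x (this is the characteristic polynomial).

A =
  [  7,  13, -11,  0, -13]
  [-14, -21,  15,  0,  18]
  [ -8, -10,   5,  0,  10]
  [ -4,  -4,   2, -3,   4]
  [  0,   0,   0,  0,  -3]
x^5 + 15*x^4 + 90*x^3 + 270*x^2 + 405*x + 243

Expanding det(x·I − A) (e.g. by cofactor expansion or by noting that A is similar to its Jordan form J, which has the same characteristic polynomial as A) gives
  χ_A(x) = x^5 + 15*x^4 + 90*x^3 + 270*x^2 + 405*x + 243
which factors as (x + 3)^5. The eigenvalues (with algebraic multiplicities) are λ = -3 with multiplicity 5.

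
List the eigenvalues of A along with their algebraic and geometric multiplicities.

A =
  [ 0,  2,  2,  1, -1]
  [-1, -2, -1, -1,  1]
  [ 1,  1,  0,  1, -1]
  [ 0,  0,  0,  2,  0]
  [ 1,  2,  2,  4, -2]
λ = -1: alg = 4, geom = 2; λ = 2: alg = 1, geom = 1

Step 1 — factor the characteristic polynomial to read off the algebraic multiplicities:
  χ_A(x) = (x - 2)*(x + 1)^4

Step 2 — compute geometric multiplicities via the rank-nullity identity g(λ) = n − rank(A − λI):
  rank(A − (-1)·I) = 3, so dim ker(A − (-1)·I) = n − 3 = 2
  rank(A − (2)·I) = 4, so dim ker(A − (2)·I) = n − 4 = 1

Summary:
  λ = -1: algebraic multiplicity = 4, geometric multiplicity = 2
  λ = 2: algebraic multiplicity = 1, geometric multiplicity = 1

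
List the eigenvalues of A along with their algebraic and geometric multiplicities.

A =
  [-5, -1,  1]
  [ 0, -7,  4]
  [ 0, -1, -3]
λ = -5: alg = 3, geom = 1

Step 1 — factor the characteristic polynomial to read off the algebraic multiplicities:
  χ_A(x) = (x + 5)^3

Step 2 — compute geometric multiplicities via the rank-nullity identity g(λ) = n − rank(A − λI):
  rank(A − (-5)·I) = 2, so dim ker(A − (-5)·I) = n − 2 = 1

Summary:
  λ = -5: algebraic multiplicity = 3, geometric multiplicity = 1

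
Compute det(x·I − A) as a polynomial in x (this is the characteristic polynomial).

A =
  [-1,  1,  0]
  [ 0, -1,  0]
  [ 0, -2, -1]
x^3 + 3*x^2 + 3*x + 1

Expanding det(x·I − A) (e.g. by cofactor expansion or by noting that A is similar to its Jordan form J, which has the same characteristic polynomial as A) gives
  χ_A(x) = x^3 + 3*x^2 + 3*x + 1
which factors as (x + 1)^3. The eigenvalues (with algebraic multiplicities) are λ = -1 with multiplicity 3.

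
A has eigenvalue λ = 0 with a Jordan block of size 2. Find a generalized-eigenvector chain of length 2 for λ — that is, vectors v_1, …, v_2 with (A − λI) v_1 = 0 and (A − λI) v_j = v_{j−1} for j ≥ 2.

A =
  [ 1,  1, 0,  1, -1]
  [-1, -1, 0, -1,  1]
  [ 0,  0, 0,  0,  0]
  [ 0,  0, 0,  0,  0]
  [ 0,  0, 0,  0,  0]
A Jordan chain for λ = 0 of length 2:
v_1 = (1, -1, 0, 0, 0)ᵀ
v_2 = (1, 0, 0, 0, 0)ᵀ

Let N = A − (0)·I. We want v_2 with N^2 v_2 = 0 but N^1 v_2 ≠ 0; then v_{j-1} := N · v_j for j = 2, …, 2.

Pick v_2 = (1, 0, 0, 0, 0)ᵀ.
Then v_1 = N · v_2 = (1, -1, 0, 0, 0)ᵀ.

Sanity check: (A − (0)·I) v_1 = (0, 0, 0, 0, 0)ᵀ = 0. ✓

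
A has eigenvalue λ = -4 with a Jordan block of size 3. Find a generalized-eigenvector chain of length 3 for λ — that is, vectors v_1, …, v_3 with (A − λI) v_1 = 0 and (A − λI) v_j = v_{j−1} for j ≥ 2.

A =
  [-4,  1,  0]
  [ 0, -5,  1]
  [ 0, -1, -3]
A Jordan chain for λ = -4 of length 3:
v_1 = (-1, 0, 0)ᵀ
v_2 = (1, -1, -1)ᵀ
v_3 = (0, 1, 0)ᵀ

Let N = A − (-4)·I. We want v_3 with N^3 v_3 = 0 but N^2 v_3 ≠ 0; then v_{j-1} := N · v_j for j = 3, …, 2.

Pick v_3 = (0, 1, 0)ᵀ.
Then v_2 = N · v_3 = (1, -1, -1)ᵀ.
Then v_1 = N · v_2 = (-1, 0, 0)ᵀ.

Sanity check: (A − (-4)·I) v_1 = (0, 0, 0)ᵀ = 0. ✓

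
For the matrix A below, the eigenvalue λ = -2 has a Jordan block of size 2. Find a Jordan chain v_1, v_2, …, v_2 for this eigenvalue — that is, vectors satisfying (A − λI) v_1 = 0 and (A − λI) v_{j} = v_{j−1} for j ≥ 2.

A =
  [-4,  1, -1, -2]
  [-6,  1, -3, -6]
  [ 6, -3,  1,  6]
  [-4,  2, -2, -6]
A Jordan chain for λ = -2 of length 2:
v_1 = (-2, -6, 6, -4)ᵀ
v_2 = (1, 0, 0, 0)ᵀ

Let N = A − (-2)·I. We want v_2 with N^2 v_2 = 0 but N^1 v_2 ≠ 0; then v_{j-1} := N · v_j for j = 2, …, 2.

Pick v_2 = (1, 0, 0, 0)ᵀ.
Then v_1 = N · v_2 = (-2, -6, 6, -4)ᵀ.

Sanity check: (A − (-2)·I) v_1 = (0, 0, 0, 0)ᵀ = 0. ✓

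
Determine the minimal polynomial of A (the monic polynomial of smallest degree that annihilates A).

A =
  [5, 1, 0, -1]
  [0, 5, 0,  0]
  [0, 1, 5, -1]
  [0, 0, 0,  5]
x^2 - 10*x + 25

The characteristic polynomial is χ_A(x) = (x - 5)^4, so the eigenvalues are known. The minimal polynomial is
  m_A(x) = Π_λ (x − λ)^{k_λ}
where k_λ is the size of the *largest* Jordan block for λ (equivalently, the smallest k with (A − λI)^k v = 0 for every generalised eigenvector v of λ).

  λ = 5: largest Jordan block has size 2, contributing (x − 5)^2

So m_A(x) = (x - 5)^2 = x^2 - 10*x + 25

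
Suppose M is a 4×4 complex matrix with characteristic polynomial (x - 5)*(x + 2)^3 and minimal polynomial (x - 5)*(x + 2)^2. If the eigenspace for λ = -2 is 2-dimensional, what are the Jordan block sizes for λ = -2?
Block sizes for λ = -2: [2, 1]

Step 1 — from the characteristic polynomial, algebraic multiplicity of λ = -2 is 3. From dim ker(M − (-2)·I) = 2, there are exactly 2 Jordan blocks for λ = -2.
Step 2 — from the minimal polynomial, the factor (x + 2)^2 tells us the largest block for λ = -2 has size 2.
Step 3 — with total size 3, 2 blocks, and largest block 2, the block sizes (in nonincreasing order) are [2, 1].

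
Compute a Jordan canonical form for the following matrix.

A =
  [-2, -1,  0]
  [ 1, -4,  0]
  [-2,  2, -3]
J_2(-3) ⊕ J_1(-3)

The characteristic polynomial is
  det(x·I − A) = x^3 + 9*x^2 + 27*x + 27 = (x + 3)^3

Eigenvalues and multiplicities (the geometric multiplicity of λ is n − rank(A − λI), which equals the number of Jordan blocks for λ):
  λ = -3: algebraic multiplicity = 3, geometric multiplicity = 2

Determining the block sizes for each eigenvalue:
  λ = -3: 2 blocks summing to 3 forces exactly one block of size 2 and the rest size 1 → block sizes [2, 1]

Assembling the blocks gives a Jordan form
J =
  [-3,  1,  0]
  [ 0, -3,  0]
  [ 0,  0, -3]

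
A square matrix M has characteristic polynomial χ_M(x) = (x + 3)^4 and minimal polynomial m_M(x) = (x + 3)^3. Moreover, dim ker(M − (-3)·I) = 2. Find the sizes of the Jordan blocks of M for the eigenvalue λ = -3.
Block sizes for λ = -3: [3, 1]

Step 1 — from the characteristic polynomial, algebraic multiplicity of λ = -3 is 4. From dim ker(M − (-3)·I) = 2, there are exactly 2 Jordan blocks for λ = -3.
Step 2 — from the minimal polynomial, the factor (x + 3)^3 tells us the largest block for λ = -3 has size 3.
Step 3 — with total size 4, 2 blocks, and largest block 3, the block sizes (in nonincreasing order) are [3, 1].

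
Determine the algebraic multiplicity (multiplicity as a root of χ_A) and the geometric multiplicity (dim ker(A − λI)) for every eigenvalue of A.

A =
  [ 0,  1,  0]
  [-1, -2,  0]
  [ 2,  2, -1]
λ = -1: alg = 3, geom = 2

Step 1 — factor the characteristic polynomial to read off the algebraic multiplicities:
  χ_A(x) = (x + 1)^3

Step 2 — compute geometric multiplicities via the rank-nullity identity g(λ) = n − rank(A − λI):
  rank(A − (-1)·I) = 1, so dim ker(A − (-1)·I) = n − 1 = 2

Summary:
  λ = -1: algebraic multiplicity = 3, geometric multiplicity = 2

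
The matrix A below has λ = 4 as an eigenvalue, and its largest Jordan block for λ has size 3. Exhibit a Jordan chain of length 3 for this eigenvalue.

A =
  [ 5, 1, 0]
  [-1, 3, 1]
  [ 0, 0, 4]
A Jordan chain for λ = 4 of length 3:
v_1 = (1, -1, 0)ᵀ
v_2 = (0, 1, 0)ᵀ
v_3 = (0, 0, 1)ᵀ

Let N = A − (4)·I. We want v_3 with N^3 v_3 = 0 but N^2 v_3 ≠ 0; then v_{j-1} := N · v_j for j = 3, …, 2.

Pick v_3 = (0, 0, 1)ᵀ.
Then v_2 = N · v_3 = (0, 1, 0)ᵀ.
Then v_1 = N · v_2 = (1, -1, 0)ᵀ.

Sanity check: (A − (4)·I) v_1 = (0, 0, 0)ᵀ = 0. ✓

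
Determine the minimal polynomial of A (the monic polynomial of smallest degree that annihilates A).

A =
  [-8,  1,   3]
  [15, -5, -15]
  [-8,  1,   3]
x^3 + 10*x^2 + 25*x

The characteristic polynomial is χ_A(x) = x*(x + 5)^2, so the eigenvalues are known. The minimal polynomial is
  m_A(x) = Π_λ (x − λ)^{k_λ}
where k_λ is the size of the *largest* Jordan block for λ (equivalently, the smallest k with (A − λI)^k v = 0 for every generalised eigenvector v of λ).

  λ = -5: largest Jordan block has size 2, contributing (x + 5)^2
  λ = 0: largest Jordan block has size 1, contributing (x − 0)

So m_A(x) = x*(x + 5)^2 = x^3 + 10*x^2 + 25*x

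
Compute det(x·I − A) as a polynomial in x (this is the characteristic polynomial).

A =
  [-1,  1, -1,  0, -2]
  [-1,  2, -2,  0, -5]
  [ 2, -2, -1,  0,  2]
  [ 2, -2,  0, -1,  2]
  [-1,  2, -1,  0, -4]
x^5 + 5*x^4 + 10*x^3 + 10*x^2 + 5*x + 1

Expanding det(x·I − A) (e.g. by cofactor expansion or by noting that A is similar to its Jordan form J, which has the same characteristic polynomial as A) gives
  χ_A(x) = x^5 + 5*x^4 + 10*x^3 + 10*x^2 + 5*x + 1
which factors as (x + 1)^5. The eigenvalues (with algebraic multiplicities) are λ = -1 with multiplicity 5.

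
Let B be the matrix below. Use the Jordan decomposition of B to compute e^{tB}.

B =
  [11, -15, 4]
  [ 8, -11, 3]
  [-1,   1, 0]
e^{tB} =
  [-3*t^2/2 + 11*t + 1, 2*t^2 - 15*t, -t^2/2 + 4*t]
  [-3*t^2/2 + 8*t, 2*t^2 - 11*t + 1, -t^2/2 + 3*t]
  [-3*t^2/2 - t, 2*t^2 + t, 1 - t^2/2]

Strategy: write B = P · J · P⁻¹ where J is a Jordan canonical form, so e^{tB} = P · e^{tJ} · P⁻¹, and e^{tJ} can be computed block-by-block.

B has Jordan form
J =
  [0, 1, 0]
  [0, 0, 1]
  [0, 0, 0]
(up to reordering of blocks).

Per-block formulas:
  For a 3×3 Jordan block J_3(0): exp(t · J_3(0)) = e^(0t)·(I + t·N + (t^2/2)·N^2), where N is the 3×3 nilpotent shift.

After assembling e^{tJ} and conjugating by P, we get:

e^{tB} =
  [-3*t^2/2 + 11*t + 1, 2*t^2 - 15*t, -t^2/2 + 4*t]
  [-3*t^2/2 + 8*t, 2*t^2 - 11*t + 1, -t^2/2 + 3*t]
  [-3*t^2/2 - t, 2*t^2 + t, 1 - t^2/2]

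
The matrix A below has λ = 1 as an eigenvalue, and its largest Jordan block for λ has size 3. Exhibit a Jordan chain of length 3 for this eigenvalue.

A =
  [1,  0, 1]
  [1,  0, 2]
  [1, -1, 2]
A Jordan chain for λ = 1 of length 3:
v_1 = (1, 1, 0)ᵀ
v_2 = (0, 1, 1)ᵀ
v_3 = (1, 0, 0)ᵀ

Let N = A − (1)·I. We want v_3 with N^3 v_3 = 0 but N^2 v_3 ≠ 0; then v_{j-1} := N · v_j for j = 3, …, 2.

Pick v_3 = (1, 0, 0)ᵀ.
Then v_2 = N · v_3 = (0, 1, 1)ᵀ.
Then v_1 = N · v_2 = (1, 1, 0)ᵀ.

Sanity check: (A − (1)·I) v_1 = (0, 0, 0)ᵀ = 0. ✓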